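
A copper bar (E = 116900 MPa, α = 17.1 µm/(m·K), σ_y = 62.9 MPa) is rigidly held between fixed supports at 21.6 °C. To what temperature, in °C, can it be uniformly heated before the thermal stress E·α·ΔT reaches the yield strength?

E = 116900 MPa = 116.9 GPa.
E·α·ΔT = 62.90 MPa ⇒ ΔT = 62.90 / (116.9×10³ × 17.1×10⁻⁶) = 31.47 K.
T = 21.6 + 31.47 = 53.07 °C.

53.1 °C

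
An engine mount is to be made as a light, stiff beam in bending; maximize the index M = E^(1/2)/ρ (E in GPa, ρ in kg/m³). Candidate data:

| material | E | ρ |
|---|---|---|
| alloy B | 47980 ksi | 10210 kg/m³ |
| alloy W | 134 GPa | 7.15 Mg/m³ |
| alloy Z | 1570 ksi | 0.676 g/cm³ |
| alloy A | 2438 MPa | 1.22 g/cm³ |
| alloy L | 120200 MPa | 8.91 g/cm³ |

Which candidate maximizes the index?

alloy Z

Normalizing units and computing the index:
  alloy B: E = 330.8 GPa, ρ = 10210 kg/m³
  alloy W: E = 134.0 GPa, ρ = 7150 kg/m³
  alloy Z: E = 10.82 GPa, ρ = 676.0 kg/m³
  alloy A: E = 2.438 GPa, ρ = 1220 kg/m³
  alloy L: E = 120.2 GPa, ρ = 8910 kg/m³
  alloy Z: M = 4.87×10⁻³
  alloy B: M = 1.78×10⁻³
  alloy W: M = 1.62×10⁻³
  alloy A: M = 1.28×10⁻³
  alloy L: M = 1.23×10⁻³
Alloy Z has the largest M.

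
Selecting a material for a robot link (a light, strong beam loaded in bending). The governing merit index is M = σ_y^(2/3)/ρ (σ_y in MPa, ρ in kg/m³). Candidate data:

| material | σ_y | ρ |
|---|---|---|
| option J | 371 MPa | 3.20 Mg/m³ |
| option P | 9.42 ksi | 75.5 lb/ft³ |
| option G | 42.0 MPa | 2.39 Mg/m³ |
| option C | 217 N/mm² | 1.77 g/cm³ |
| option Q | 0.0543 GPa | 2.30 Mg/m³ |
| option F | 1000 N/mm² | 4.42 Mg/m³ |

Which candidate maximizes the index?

Convert each candidate to consistent units, then evaluate M:
  option J: σ_y = 371.0 MPa, ρ = 3200 kg/m³
  option P: σ_y = 64.95 MPa, ρ = 1209 kg/m³
  option G: σ_y = 42.00 MPa, ρ = 2390 kg/m³
  option C: σ_y = 217.0 MPa, ρ = 1770 kg/m³
  option Q: σ_y = 54.30 MPa, ρ = 2300 kg/m³
  option F: σ_y = 1000 MPa, ρ = 4420 kg/m³
  option F: M = 22.6×10⁻³
  option C: M = 20.4×10⁻³
  option J: M = 16.1×10⁻³
  option P: M = 13.4×10⁻³
  option Q: M = 6.23×10⁻³
  option G: M = 5.06×10⁻³
Option F ranks first.

option F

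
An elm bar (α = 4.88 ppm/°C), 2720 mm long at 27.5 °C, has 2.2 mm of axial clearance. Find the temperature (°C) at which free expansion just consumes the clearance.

α·L₀·ΔT = 2.2 mm ⇒ ΔT = 2.2 / (4.88×10⁻⁶ × 2720.0) = 165.7 K.
T = 27.5 + 165.7 = 193.2 °C.

193 °C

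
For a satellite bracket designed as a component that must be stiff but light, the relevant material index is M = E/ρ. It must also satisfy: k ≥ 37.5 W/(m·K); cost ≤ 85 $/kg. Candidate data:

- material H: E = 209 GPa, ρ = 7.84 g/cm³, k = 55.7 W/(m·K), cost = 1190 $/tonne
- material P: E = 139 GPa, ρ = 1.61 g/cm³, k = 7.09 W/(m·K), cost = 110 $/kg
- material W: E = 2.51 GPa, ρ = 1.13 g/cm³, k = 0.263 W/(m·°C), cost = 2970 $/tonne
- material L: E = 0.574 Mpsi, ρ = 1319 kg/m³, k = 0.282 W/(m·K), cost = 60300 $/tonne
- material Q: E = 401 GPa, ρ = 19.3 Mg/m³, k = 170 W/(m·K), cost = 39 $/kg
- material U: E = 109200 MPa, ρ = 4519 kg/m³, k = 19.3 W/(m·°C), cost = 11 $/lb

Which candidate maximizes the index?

material H

Screen on constraints: k ≥ 37.5 W/(m·K); cost ≤ 85 $/kg. Survivors: material H, material Q.
In SI units:
  material H: E = 209.0 GPa, ρ = 7840 kg/m³
  material Q: E = 401.0 GPa, ρ = 19300 kg/m³
  material H: M = 26.7 MN·m/kg
  material Q: M = 20.8 MN·m/kg
Material H has the largest M.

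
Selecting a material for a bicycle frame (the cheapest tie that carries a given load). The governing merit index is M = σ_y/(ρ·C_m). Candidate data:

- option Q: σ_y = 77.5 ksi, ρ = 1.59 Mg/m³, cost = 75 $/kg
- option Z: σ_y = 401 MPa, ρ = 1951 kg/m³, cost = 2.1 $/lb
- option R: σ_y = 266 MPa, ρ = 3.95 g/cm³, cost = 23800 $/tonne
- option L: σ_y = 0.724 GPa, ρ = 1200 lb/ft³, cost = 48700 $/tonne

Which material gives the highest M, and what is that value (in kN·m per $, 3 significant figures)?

In SI units:
  option Q: σ_y = 534.3 MPa, ρ = 1590 kg/m³, cost = 75.00 $/kg
  option Z: σ_y = 401.0 MPa, ρ = 1951 kg/m³, cost = 4.630 $/kg
  option R: σ_y = 266.0 MPa, ρ = 3950 kg/m³, cost = 23.80 $/kg
  option L: σ_y = 724.0 MPa, ρ = 19220 kg/m³, cost = 48.70 $/kg
  option Z: M = 44.4 kN·m per $
  option Q: M = 4.48 kN·m per $
  option R: M = 2.83 kN·m per $
  option L: M = 0.773 kN·m per $
Option Z ranks first.

option Z, M = 44.4 kN·m per $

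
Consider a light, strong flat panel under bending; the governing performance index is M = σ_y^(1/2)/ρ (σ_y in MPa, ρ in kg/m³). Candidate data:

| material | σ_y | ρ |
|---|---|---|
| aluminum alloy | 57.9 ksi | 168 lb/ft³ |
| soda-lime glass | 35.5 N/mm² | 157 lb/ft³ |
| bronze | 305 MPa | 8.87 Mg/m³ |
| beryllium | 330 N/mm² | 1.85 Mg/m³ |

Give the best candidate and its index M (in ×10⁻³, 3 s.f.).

In SI units:
  aluminum alloy: σ_y = 399.2 MPa, ρ = 2691 kg/m³
  soda-lime glass: σ_y = 35.50 MPa, ρ = 2515 kg/m³
  bronze: σ_y = 305.0 MPa, ρ = 8870 kg/m³
  beryllium: σ_y = 330.0 MPa, ρ = 1850 kg/m³
  beryllium: M = 9.82×10⁻³
  aluminum alloy: M = 7.42×10⁻³
  soda-lime glass: M = 2.37×10⁻³
  bronze: M = 1.97×10⁻³
Highest index: beryllium.

beryllium, M = 9.82×10⁻³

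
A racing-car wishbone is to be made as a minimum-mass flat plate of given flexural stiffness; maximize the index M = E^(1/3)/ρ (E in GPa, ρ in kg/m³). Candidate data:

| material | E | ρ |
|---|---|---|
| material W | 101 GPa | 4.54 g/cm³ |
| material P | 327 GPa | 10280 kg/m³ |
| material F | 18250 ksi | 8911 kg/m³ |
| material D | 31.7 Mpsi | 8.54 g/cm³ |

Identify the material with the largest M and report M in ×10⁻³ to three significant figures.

material W, M = 1.03×10⁻³

Normalizing units and computing the index:
  material W: E = 101.0 GPa, ρ = 4540 kg/m³
  material P: E = 327.0 GPa, ρ = 10280 kg/m³
  material F: E = 125.8 GPa, ρ = 8911 kg/m³
  material D: E = 218.6 GPa, ρ = 8540 kg/m³
  material W: M = 1.03×10⁻³
  material D: M = 0.705×10⁻³
  material P: M = 0.670×10⁻³
  material F: M = 0.562×10⁻³
The maximum is for material W.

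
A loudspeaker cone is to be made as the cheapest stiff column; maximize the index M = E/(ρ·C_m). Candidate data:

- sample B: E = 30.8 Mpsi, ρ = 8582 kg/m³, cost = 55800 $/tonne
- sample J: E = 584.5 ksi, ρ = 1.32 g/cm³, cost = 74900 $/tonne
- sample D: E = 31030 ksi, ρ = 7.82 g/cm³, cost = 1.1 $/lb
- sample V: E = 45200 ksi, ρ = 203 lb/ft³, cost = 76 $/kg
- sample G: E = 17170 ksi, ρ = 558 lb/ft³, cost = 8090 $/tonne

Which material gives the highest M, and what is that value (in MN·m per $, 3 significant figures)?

sample D, M = 11.3 MN·m per $

Putting every candidate on a common basis:
  sample B: E = 212.4 GPa, ρ = 8582 kg/m³, cost = 55.80 $/kg
  sample J: E = 4.030 GPa, ρ = 1320 kg/m³, cost = 74.90 $/kg
  sample D: E = 213.9 GPa, ρ = 7820 kg/m³, cost = 2.425 $/kg
  sample V: E = 311.6 GPa, ρ = 3252 kg/m³, cost = 76.00 $/kg
  sample G: E = 118.4 GPa, ρ = 8938 kg/m³, cost = 8.090 $/kg
  sample D: M = 11.3 MN·m per $
  sample G: M = 1.64 MN·m per $
  sample V: M = 1.26 MN·m per $
  sample B: M = 0.443 MN·m per $
  sample J: M = 0.0408 MN·m per $
Highest index: sample D.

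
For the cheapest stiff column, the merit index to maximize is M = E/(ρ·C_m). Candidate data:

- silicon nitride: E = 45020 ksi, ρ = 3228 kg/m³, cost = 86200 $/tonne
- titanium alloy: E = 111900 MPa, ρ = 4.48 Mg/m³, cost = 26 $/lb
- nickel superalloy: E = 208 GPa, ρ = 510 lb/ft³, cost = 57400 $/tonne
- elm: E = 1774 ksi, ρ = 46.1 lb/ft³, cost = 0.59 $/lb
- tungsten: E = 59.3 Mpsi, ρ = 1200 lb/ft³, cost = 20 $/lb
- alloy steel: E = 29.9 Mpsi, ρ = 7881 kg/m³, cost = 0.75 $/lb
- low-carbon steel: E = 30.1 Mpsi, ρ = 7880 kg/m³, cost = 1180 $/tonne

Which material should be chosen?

low-carbon steel

Normalizing units and computing the index:
  silicon nitride: E = 310.4 GPa, ρ = 3228 kg/m³, cost = 86.20 $/kg
  titanium alloy: E = 111.9 GPa, ρ = 4480 kg/m³, cost = 57.32 $/kg
  nickel superalloy: E = 208.0 GPa, ρ = 8169 kg/m³, cost = 57.40 $/kg
  elm: E = 12.23 GPa, ρ = 738.5 kg/m³, cost = 1.301 $/kg
  tungsten: E = 408.9 GPa, ρ = 19220 kg/m³, cost = 44.09 $/kg
  alloy steel: E = 206.2 GPa, ρ = 7881 kg/m³, cost = 1.653 $/kg
  low-carbon steel: E = 207.5 GPa, ρ = 7880 kg/m³, cost = 1.180 $/kg
  low-carbon steel: M = 22.3 MN·m per $
  alloy steel: M = 15.8 MN·m per $
  elm: M = 12.7 MN·m per $
  silicon nitride: M = 1.12 MN·m per $
  tungsten: M = 0.482 MN·m per $
  nickel superalloy: M = 0.444 MN·m per $
  titanium alloy: M = 0.436 MN·m per $
Low-carbon steel ranks first.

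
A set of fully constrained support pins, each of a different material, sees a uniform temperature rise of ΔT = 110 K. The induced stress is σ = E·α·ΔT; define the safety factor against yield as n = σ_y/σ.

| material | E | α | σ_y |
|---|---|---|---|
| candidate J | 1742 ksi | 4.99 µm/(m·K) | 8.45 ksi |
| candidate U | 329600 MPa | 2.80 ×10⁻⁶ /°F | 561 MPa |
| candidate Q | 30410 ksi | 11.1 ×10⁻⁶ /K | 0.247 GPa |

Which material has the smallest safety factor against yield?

Converting E to GPa, α to ×10⁻⁶/K, σ_y to MPa, then σ and n for each:
  candidate J: E = 12.01, α = 4.99, σ_y = 58.26 → σ = 6.59 MPa, n = 8.84
  candidate U: E = 329.6, α = 5.04, σ_y = 561.0 → σ = 183 MPa, n = 3.07
  candidate Q: E = 209.7, α = 11.1, σ_y = 247.0 → σ = 256 MPa, n = 0.965
Candidate Q has the lowest safety factor, n = 0.965.

candidate Q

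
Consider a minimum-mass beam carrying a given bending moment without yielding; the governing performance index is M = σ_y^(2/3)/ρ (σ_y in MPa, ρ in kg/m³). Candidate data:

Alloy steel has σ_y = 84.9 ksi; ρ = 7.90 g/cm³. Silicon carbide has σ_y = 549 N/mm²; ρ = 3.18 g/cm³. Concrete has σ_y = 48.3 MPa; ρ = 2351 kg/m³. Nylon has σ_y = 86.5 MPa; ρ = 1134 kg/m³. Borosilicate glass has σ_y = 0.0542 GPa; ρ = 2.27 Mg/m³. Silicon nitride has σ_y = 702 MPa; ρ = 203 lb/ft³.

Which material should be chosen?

In SI units:
  alloy steel: σ_y = 585.4 MPa, ρ = 7900 kg/m³
  silicon carbide: σ_y = 549.0 MPa, ρ = 3180 kg/m³
  concrete: σ_y = 48.30 MPa, ρ = 2351 kg/m³
  nylon: σ_y = 86.50 MPa, ρ = 1134 kg/m³
  borosilicate glass: σ_y = 54.20 MPa, ρ = 2270 kg/m³
  silicon nitride: σ_y = 702.0 MPa, ρ = 3252 kg/m³
  silicon nitride: M = 24.3×10⁻³
  silicon carbide: M = 21.1×10⁻³
  nylon: M = 17.2×10⁻³
  alloy steel: M = 8.86×10⁻³
  borosilicate glass: M = 6.31×10⁻³
  concrete: M = 5.64×10⁻³
Silicon nitride has the largest M.

silicon nitride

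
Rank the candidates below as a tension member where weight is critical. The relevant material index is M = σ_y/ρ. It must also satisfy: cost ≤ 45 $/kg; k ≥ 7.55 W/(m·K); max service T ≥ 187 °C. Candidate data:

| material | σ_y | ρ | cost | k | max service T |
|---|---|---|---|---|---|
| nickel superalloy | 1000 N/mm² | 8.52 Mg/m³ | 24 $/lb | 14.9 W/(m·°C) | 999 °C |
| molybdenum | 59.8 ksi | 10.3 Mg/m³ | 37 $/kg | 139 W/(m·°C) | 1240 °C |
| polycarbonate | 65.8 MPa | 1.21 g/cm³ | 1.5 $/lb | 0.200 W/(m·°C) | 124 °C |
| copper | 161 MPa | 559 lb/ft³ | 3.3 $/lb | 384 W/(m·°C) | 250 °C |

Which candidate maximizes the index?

Screen on constraints: cost ≤ 45 $/kg; k ≥ 7.55 W/(m·K); max service T ≥ 187 °C. Survivors: molybdenum, copper.
Putting every candidate on a common basis:
  molybdenum: σ_y = 412.3 MPa, ρ = 10300 kg/m³
  copper: σ_y = 161.0 MPa, ρ = 8954 kg/m³
  molybdenum: M = 40.0 kN·m/kg
  copper: M = 18.0 kN·m/kg
The maximum is for molybdenum.

molybdenum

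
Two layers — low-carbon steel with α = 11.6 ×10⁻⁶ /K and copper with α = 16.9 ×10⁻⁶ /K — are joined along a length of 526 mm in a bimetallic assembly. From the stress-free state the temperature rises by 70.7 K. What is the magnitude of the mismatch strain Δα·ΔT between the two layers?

3.75×10⁻⁴

Δα = |11.6 − 16.9|×10⁻⁶/K = 5.30×10⁻⁶/K.
Mismatch strain = Δα·ΔT = 5.30×10⁻⁶ × 70.7 = 3.75×10⁻⁴.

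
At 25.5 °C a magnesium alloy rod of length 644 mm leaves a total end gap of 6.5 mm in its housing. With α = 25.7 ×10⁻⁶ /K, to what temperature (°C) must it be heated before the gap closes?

α·L₀·ΔT = 6.5 mm ⇒ ΔT = 6.5 / (25.7×10⁻⁶ × 644.0) = 392.7 K.
T = 25.5 + 392.7 = 418.2 °C.

418 °C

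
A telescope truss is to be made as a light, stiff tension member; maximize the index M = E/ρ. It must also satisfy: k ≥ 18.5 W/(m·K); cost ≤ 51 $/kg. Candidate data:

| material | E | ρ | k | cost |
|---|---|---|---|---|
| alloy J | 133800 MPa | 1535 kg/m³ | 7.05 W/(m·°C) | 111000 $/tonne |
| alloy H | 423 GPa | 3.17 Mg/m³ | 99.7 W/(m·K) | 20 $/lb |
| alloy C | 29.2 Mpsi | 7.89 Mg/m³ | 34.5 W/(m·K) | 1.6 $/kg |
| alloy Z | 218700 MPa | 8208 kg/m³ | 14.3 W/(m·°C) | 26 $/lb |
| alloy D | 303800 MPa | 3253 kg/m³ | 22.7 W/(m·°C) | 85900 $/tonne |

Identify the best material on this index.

Screen on constraints: k ≥ 18.5 W/(m·K); cost ≤ 51 $/kg. Survivors: alloy H, alloy C.
After converting to SI:
  alloy H: E = 423.0 GPa, ρ = 3170 kg/m³
  alloy C: E = 201.3 GPa, ρ = 7890 kg/m³
  alloy H: M = 133 MN·m/kg
  alloy C: M = 25.5 MN·m/kg
Alloy H has the largest M.

alloy H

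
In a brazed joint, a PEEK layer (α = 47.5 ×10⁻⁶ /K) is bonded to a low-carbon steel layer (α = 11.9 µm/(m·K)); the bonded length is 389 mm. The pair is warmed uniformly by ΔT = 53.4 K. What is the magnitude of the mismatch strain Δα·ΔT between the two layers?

Δα = |47.5 − 11.9|×10⁻⁶/K = 35.6×10⁻⁶/K.
Mismatch strain = Δα·ΔT = 35.6×10⁻⁶ × 53.4 = 1.90×10⁻³.

1.90×10⁻³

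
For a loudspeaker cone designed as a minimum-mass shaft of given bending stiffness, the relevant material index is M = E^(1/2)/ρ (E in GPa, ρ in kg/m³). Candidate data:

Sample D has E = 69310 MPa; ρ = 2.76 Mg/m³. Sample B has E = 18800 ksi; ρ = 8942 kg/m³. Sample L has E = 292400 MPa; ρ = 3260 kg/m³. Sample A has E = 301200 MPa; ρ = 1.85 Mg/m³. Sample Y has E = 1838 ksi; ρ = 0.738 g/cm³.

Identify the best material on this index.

In SI units:
  sample D: E = 69.31 GPa, ρ = 2760 kg/m³
  sample B: E = 129.6 GPa, ρ = 8942 kg/m³
  sample L: E = 292.4 GPa, ρ = 3260 kg/m³
  sample A: E = 301.2 GPa, ρ = 1850 kg/m³
  sample Y: E = 12.67 GPa, ρ = 738.0 kg/m³
  sample A: M = 9.38×10⁻³
  sample L: M = 5.25×10⁻³
  sample Y: M = 4.82×10⁻³
  sample D: M = 3.02×10⁻³
  sample B: M = 1.27×10⁻³
Sample A ranks first.

sample A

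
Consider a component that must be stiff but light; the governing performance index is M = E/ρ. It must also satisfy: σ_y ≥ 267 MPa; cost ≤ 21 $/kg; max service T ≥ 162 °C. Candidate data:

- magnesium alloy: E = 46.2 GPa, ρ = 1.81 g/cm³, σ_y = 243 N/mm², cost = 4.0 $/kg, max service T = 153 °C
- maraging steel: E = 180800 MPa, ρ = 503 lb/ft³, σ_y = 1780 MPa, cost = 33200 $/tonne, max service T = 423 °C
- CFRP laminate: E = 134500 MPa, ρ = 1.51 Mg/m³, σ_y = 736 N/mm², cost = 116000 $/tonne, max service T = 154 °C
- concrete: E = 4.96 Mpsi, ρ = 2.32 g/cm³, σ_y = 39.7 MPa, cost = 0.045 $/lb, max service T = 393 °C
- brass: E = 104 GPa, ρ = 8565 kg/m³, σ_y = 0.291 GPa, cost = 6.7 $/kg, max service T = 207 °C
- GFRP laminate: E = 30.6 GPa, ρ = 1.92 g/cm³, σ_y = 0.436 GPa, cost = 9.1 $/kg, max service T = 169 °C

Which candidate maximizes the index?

GFRP laminate

Screen on constraints: σ_y ≥ 267 MPa; cost ≤ 21 $/kg; max service T ≥ 162 °C. Survivors: brass, GFRP laminate.
Putting every candidate on a common basis:
  brass: E = 104.0 GPa, ρ = 8565 kg/m³
  GFRP laminate: E = 30.60 GPa, ρ = 1920 kg/m³
  GFRP laminate: M = 15.9 MN·m/kg
  brass: M = 12.1 MN·m/kg
GFRP laminate has the largest M.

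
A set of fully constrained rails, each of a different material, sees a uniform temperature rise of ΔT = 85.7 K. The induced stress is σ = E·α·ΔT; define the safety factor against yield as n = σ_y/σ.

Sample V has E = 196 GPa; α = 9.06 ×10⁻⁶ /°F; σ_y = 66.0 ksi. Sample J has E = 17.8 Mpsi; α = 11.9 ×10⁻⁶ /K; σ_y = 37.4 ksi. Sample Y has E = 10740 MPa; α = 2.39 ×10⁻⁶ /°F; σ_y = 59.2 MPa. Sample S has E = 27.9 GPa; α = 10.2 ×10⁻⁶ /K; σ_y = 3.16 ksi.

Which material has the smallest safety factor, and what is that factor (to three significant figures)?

sample S, n = 0.893

Converting E to GPa, α to ×10⁻⁶/K, σ_y to MPa, then σ and n for each:
  sample V: E = 196.0, α = 16.3, σ_y = 455.1 → σ = 274 MPa, n = 1.66
  sample J: E = 122.7, α = 11.9, σ_y = 257.9 → σ = 125 MPa, n = 2.06
  sample Y: E = 10.74, α = 4.30, σ_y = 59.20 → σ = 3.96 MPa, n = 15.0
  sample S: E = 27.90, α = 10.2, σ_y = 21.79 → σ = 24.4 MPa, n = 0.893
Smallest n: sample S with n = 0.893.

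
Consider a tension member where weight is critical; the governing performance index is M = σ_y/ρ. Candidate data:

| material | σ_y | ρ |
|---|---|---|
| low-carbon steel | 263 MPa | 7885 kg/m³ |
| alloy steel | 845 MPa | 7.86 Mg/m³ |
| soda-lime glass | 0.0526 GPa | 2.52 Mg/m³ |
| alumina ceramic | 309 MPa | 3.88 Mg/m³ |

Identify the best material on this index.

Putting every candidate on a common basis:
  low-carbon steel: σ_y = 263.0 MPa, ρ = 7885 kg/m³
  alloy steel: σ_y = 845.0 MPa, ρ = 7860 kg/m³
  soda-lime glass: σ_y = 52.60 MPa, ρ = 2520 kg/m³
  alumina ceramic: σ_y = 309.0 MPa, ρ = 3880 kg/m³
  alloy steel: M = 108 kN·m/kg
  alumina ceramic: M = 79.6 kN·m/kg
  low-carbon steel: M = 33.4 kN·m/kg
  soda-lime glass: M = 20.9 kN·m/kg
Highest index: alloy steel.

alloy steel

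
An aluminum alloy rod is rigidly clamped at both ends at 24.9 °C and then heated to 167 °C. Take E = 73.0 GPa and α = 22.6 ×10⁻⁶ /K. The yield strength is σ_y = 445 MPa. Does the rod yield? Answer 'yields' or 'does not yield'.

ΔT = 142.1 K. Constrained thermal stress σ = E·α·ΔT = 73.00×10³ MPa × 22.6×10⁻⁶ × 142.1 = 234 MPa (compressive).
Compare to σ_y = 445 MPa: σ < σ_y, so it does not yield.

does not yield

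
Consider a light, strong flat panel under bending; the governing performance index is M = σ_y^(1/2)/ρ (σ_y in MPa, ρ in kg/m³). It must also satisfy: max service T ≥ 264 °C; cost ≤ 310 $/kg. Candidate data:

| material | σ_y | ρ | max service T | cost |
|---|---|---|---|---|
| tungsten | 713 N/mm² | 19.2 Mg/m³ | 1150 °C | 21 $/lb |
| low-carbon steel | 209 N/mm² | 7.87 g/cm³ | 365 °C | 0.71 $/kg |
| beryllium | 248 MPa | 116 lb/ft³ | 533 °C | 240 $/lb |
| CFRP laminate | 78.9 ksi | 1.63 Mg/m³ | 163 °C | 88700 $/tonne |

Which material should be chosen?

low-carbon steel

Screen on constraints: max service T ≥ 264 °C; cost ≤ 310 $/kg. Survivors: tungsten, low-carbon steel.
Putting every candidate on a common basis:
  tungsten: σ_y = 713.0 MPa, ρ = 19200 kg/m³
  low-carbon steel: σ_y = 209.0 MPa, ρ = 7870 kg/m³
  low-carbon steel: M = 1.84×10⁻³
  tungsten: M = 1.39×10⁻³
The maximum is for low-carbon steel.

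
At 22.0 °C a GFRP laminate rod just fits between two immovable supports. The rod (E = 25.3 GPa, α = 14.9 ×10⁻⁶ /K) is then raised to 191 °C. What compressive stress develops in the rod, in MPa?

63.7 MPa

ΔT = 169.0 K. Constrained thermal stress σ = E·α·ΔT = 25.30×10³ MPa × 14.9×10⁻⁶ × 169.0 = 63.7 MPa (compressive).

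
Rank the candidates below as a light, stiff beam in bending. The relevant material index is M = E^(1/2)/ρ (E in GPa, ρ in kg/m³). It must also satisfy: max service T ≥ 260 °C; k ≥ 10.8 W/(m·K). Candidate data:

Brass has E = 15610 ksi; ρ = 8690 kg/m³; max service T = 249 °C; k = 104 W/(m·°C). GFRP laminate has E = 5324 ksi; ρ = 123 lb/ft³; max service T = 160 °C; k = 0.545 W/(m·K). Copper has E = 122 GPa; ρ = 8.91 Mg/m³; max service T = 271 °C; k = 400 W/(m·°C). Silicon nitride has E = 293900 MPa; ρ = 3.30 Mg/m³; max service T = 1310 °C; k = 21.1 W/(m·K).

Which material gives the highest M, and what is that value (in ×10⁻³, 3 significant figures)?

Screen on constraints: max service T ≥ 260 °C; k ≥ 10.8 W/(m·K). Survivors: copper, silicon nitride.
Convert each candidate to consistent units, then evaluate M:
  copper: E = 122.0 GPa, ρ = 8910 kg/m³
  silicon nitride: E = 293.9 GPa, ρ = 3300 kg/m³
  silicon nitride: M = 5.20×10⁻³
  copper: M = 1.24×10⁻³
Silicon nitride ranks first.

silicon nitride, M = 5.20×10⁻³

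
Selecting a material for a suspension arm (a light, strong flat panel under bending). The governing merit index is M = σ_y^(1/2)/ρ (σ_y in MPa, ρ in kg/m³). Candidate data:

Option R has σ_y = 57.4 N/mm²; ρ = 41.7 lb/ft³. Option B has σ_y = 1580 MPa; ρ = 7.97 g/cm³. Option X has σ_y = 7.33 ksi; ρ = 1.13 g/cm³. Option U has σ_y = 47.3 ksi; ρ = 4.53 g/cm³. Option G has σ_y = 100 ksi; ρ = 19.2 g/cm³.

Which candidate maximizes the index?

In SI units:
  option R: σ_y = 57.40 MPa, ρ = 668.0 kg/m³
  option B: σ_y = 1580 MPa, ρ = 7970 kg/m³
  option X: σ_y = 50.54 MPa, ρ = 1130 kg/m³
  option U: σ_y = 326.1 MPa, ρ = 4530 kg/m³
  option G: σ_y = 689.5 MPa, ρ = 19200 kg/m³
  option R: M = 11.3×10⁻³
  option X: M = 6.29×10⁻³
  option B: M = 4.99×10⁻³
  option U: M = 3.99×10⁻³
  option G: M = 1.37×10⁻³
Option R ranks first.

option R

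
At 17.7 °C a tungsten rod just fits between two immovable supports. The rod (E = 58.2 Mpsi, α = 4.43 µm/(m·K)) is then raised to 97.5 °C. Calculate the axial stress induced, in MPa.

142 MPa

E = 58.2 Mpsi = 401.3 GPa.
ΔT = 79.80 K. Constrained thermal stress σ = E·α·ΔT = 401.3×10³ MPa × 4.43×10⁻⁶ × 79.80 = 142 MPa (compressive).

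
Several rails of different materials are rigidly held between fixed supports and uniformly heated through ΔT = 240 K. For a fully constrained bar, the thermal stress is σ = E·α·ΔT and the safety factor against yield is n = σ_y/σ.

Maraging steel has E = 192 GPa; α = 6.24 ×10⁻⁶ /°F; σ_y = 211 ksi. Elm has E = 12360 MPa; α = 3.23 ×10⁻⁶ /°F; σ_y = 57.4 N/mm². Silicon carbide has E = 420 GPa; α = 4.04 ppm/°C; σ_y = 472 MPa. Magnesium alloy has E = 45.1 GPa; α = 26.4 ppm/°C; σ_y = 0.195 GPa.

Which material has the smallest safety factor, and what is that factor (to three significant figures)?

magnesium alloy, n = 0.682

Converting E to GPa, α to ×10⁻⁶/K, σ_y to MPa, then σ and n for each:
  maraging steel: E = 192.0, α = 11.2, σ_y = 1455 → σ = 518 MPa, n = 2.81
  elm: E = 12.36, α = 5.81, σ_y = 57.40 → σ = 17.2 MPa, n = 3.33
  silicon carbide: E = 420.0, α = 4.04, σ_y = 472.0 → σ = 407 MPa, n = 1.16
  magnesium alloy: E = 45.10, α = 26.4, σ_y = 195.0 → σ = 286 MPa, n = 0.682
The minimum is magnesium alloy at n = 0.682.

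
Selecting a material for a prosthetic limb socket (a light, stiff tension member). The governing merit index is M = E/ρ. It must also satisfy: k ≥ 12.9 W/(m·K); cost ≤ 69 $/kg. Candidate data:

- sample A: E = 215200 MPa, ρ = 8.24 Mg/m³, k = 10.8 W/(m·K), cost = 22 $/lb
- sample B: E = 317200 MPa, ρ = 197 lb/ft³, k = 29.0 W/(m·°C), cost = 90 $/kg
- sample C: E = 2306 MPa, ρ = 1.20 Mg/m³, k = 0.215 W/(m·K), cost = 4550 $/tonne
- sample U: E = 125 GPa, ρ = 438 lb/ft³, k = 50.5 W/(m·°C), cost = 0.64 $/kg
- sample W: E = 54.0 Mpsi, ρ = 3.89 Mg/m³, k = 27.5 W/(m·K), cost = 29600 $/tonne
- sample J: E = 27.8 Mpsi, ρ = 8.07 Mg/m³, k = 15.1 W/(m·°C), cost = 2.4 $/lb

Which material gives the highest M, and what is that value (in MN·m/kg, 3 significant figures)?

Screen on constraints: k ≥ 12.9 W/(m·K); cost ≤ 69 $/kg. Survivors: sample U, sample W, sample J.
After converting to SI:
  sample U: E = 125.0 GPa, ρ = 7016 kg/m³
  sample W: E = 372.3 GPa, ρ = 3890 kg/m³
  sample J: E = 191.7 GPa, ρ = 8070 kg/m³
  sample W: M = 95.7 MN·m/kg
  sample J: M = 23.8 MN·m/kg
  sample U: M = 17.8 MN·m/kg
Highest index: sample W.

sample W, M = 95.7 MN·m/kg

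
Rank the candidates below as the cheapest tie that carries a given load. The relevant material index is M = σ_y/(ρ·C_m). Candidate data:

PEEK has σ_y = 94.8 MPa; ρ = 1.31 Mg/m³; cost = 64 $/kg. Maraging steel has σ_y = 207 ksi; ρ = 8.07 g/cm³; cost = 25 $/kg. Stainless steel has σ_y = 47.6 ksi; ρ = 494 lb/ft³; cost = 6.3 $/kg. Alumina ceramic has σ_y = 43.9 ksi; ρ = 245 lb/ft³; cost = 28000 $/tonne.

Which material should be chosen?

After converting to SI:
  PEEK: σ_y = 94.80 MPa, ρ = 1310 kg/m³, cost = 64.00 $/kg
  maraging steel: σ_y = 1427 MPa, ρ = 8070 kg/m³, cost = 25.00 $/kg
  stainless steel: σ_y = 328.2 MPa, ρ = 7913 kg/m³, cost = 6.300 $/kg
  alumina ceramic: σ_y = 302.7 MPa, ρ = 3925 kg/m³, cost = 28.00 $/kg
  maraging steel: M = 7.07 kN·m per $
  stainless steel: M = 6.58 kN·m per $
  alumina ceramic: M = 2.75 kN·m per $
  PEEK: M = 1.13 kN·m per $
Maraging steel has the largest M.

maraging steel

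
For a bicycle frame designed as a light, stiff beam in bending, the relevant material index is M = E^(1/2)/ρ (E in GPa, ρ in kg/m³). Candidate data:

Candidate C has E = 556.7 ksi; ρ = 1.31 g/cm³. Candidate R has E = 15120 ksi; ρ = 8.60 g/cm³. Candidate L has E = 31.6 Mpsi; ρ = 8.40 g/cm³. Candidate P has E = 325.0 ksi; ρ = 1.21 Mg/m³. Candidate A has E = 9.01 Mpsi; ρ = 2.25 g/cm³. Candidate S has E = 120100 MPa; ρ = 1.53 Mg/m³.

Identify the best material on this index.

candidate S

After converting to SI:
  candidate C: E = 3.838 GPa, ρ = 1310 kg/m³
  candidate R: E = 104.2 GPa, ρ = 8600 kg/m³
  candidate L: E = 217.9 GPa, ρ = 8400 kg/m³
  candidate P: E = 2.241 GPa, ρ = 1210 kg/m³
  candidate A: E = 62.12 GPa, ρ = 2250 kg/m³
  candidate S: E = 120.1 GPa, ρ = 1530 kg/m³
  candidate S: M = 7.16×10⁻³
  candidate A: M = 3.50×10⁻³
  candidate L: M = 1.76×10⁻³
  candidate C: M = 1.50×10⁻³
  candidate P: M = 1.24×10⁻³
  candidate R: M = 1.19×10⁻³
The maximum is for candidate S.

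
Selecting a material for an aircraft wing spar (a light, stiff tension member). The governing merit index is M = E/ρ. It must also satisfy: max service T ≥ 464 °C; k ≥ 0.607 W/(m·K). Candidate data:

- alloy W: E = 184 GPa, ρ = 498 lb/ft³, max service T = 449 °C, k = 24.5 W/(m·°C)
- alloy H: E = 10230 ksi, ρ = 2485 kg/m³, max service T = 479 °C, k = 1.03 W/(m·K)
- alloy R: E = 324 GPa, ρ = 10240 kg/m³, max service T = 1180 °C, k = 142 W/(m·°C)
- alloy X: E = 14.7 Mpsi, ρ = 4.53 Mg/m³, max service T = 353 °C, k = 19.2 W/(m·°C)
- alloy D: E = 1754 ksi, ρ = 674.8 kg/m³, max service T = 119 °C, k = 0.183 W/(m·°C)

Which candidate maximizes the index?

Screen on constraints: max service T ≥ 464 °C; k ≥ 0.607 W/(m·K). Survivors: alloy H, alloy R.
Putting every candidate on a common basis:
  alloy H: E = 70.53 GPa, ρ = 2485 kg/m³
  alloy R: E = 324.0 GPa, ρ = 10240 kg/m³
  alloy R: M = 31.6 MN·m/kg
  alloy H: M = 28.4 MN·m/kg
The maximum is for alloy R.

alloy R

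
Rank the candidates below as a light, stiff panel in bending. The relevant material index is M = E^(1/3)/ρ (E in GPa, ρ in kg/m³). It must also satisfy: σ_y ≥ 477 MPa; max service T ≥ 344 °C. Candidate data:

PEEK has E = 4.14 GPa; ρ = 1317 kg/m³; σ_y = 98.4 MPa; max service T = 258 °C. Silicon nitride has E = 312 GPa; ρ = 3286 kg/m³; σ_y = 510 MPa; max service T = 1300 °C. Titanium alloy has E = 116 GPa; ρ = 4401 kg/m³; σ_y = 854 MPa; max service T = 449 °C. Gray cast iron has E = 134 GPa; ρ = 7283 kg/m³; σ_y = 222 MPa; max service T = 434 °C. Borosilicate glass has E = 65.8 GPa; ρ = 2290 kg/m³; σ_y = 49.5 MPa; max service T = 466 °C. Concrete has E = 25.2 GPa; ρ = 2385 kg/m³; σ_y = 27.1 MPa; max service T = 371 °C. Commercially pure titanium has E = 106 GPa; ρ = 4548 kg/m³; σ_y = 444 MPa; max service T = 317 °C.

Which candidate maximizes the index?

silicon nitride

Screen on constraints: σ_y ≥ 477 MPa; max service T ≥ 344 °C. Survivors: silicon nitride, titanium alloy.
Evaluate M for each candidate:
  silicon nitride: M = 2.06×10⁻³
  titanium alloy: M = 1.11×10⁻³
Silicon nitride ranks first.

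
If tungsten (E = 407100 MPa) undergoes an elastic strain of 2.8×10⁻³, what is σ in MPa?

1140 MPa

E = 407100 MPa = 407.1 GPa.
σ = E·ε = 407100 MPa × 2.8×10⁻³ = 1140 MPa.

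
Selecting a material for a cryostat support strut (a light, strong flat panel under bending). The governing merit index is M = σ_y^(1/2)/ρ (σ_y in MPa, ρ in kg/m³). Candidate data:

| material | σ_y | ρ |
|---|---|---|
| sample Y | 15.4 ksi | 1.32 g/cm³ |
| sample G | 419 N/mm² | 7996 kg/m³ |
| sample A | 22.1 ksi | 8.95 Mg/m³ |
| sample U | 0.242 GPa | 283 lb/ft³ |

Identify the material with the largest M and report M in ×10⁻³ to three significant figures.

Convert each candidate to consistent units, then evaluate M:
  sample Y: σ_y = 106.2 MPa, ρ = 1320 kg/m³
  sample G: σ_y = 419.0 MPa, ρ = 7996 kg/m³
  sample A: σ_y = 152.4 MPa, ρ = 8950 kg/m³
  sample U: σ_y = 242.0 MPa, ρ = 4533 kg/m³
  sample Y: M = 7.81×10⁻³
  sample U: M = 3.43×10⁻³
  sample G: M = 2.56×10⁻³
  sample A: M = 1.38×10⁻³
Sample Y has the largest M.

sample Y, M = 7.81×10⁻³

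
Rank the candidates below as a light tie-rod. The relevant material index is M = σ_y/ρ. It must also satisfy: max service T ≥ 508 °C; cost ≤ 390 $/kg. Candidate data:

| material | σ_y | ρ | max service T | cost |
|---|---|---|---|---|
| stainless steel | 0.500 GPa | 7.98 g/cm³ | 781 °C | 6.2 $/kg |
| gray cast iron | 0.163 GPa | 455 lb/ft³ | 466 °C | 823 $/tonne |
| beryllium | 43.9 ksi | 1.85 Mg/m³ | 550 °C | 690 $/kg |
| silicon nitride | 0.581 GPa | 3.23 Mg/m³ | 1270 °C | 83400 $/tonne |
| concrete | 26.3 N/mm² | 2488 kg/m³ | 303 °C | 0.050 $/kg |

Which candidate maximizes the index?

Screen on constraints: max service T ≥ 508 °C; cost ≤ 390 $/kg. Survivors: stainless steel, silicon nitride.
Putting every candidate on a common basis:
  stainless steel: σ_y = 500.0 MPa, ρ = 7980 kg/m³
  silicon nitride: σ_y = 581.0 MPa, ρ = 3230 kg/m³
  silicon nitride: M = 180 kN·m/kg
  stainless steel: M = 62.7 kN·m/kg
Silicon nitride has the largest M.

silicon nitride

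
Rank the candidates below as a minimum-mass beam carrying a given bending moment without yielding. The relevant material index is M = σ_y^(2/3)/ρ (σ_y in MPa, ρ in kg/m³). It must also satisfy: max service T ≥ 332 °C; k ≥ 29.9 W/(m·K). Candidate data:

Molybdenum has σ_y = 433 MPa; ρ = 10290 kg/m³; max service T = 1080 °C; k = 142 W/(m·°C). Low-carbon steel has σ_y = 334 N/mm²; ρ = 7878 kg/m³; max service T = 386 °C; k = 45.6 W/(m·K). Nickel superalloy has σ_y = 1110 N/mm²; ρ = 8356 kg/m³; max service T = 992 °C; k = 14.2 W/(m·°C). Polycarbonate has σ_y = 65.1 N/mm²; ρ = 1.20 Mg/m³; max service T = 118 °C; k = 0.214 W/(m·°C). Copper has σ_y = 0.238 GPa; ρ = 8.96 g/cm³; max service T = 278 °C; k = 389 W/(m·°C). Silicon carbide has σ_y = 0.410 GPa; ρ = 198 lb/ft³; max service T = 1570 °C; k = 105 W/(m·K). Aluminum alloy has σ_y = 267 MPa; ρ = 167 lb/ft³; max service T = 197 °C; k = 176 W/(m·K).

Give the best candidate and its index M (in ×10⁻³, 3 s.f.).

Screen on constraints: max service T ≥ 332 °C; k ≥ 29.9 W/(m·K). Survivors: molybdenum, low-carbon steel, silicon carbide.
After converting to SI:
  molybdenum: σ_y = 433.0 MPa, ρ = 10290 kg/m³
  low-carbon steel: σ_y = 334.0 MPa, ρ = 7878 kg/m³
  silicon carbide: σ_y = 410.0 MPa, ρ = 3172 kg/m³
  silicon carbide: M = 17.4×10⁻³
  low-carbon steel: M = 6.11×10⁻³
  molybdenum: M = 5.56×10⁻³
Highest index: silicon carbide.

silicon carbide, M = 17.4×10⁻³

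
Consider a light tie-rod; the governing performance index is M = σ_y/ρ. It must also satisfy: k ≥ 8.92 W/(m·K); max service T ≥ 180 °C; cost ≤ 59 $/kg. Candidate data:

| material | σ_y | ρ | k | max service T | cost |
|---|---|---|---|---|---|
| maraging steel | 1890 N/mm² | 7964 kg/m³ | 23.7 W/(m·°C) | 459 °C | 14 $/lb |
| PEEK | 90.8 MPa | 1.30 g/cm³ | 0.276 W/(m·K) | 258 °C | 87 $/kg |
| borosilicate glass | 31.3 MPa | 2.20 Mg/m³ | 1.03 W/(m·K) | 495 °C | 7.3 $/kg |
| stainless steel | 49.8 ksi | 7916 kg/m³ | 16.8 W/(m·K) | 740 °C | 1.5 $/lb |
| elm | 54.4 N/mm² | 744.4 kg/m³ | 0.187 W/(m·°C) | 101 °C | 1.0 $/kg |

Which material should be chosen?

maraging steel

Screen on constraints: k ≥ 8.92 W/(m·K); max service T ≥ 180 °C; cost ≤ 59 $/kg. Survivors: maraging steel, stainless steel.
In SI units:
  maraging steel: σ_y = 1890 MPa, ρ = 7964 kg/m³
  stainless steel: σ_y = 343.4 MPa, ρ = 7916 kg/m³
  maraging steel: M = 237 kN·m/kg
  stainless steel: M = 43.4 kN·m/kg
Highest index: maraging steel.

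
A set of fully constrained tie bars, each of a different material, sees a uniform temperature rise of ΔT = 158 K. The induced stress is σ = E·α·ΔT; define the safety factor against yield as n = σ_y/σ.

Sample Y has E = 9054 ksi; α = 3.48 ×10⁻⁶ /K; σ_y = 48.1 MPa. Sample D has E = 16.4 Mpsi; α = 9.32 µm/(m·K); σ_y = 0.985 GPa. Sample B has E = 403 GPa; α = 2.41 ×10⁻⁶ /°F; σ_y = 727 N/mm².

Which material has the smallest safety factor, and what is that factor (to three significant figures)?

sample Y, n = 1.40

Per material, after unit conversion:
  sample Y: E = 62.43, α = 3.48, σ_y = 48.10 → σ = 34.3 MPa, n = 1.40
  sample D: E = 113.1, α = 9.32, σ_y = 985.0 → σ = 167 MPa, n = 5.92
  sample B: E = 403.0, α = 4.34, σ_y = 727.0 → σ = 276 MPa, n = 2.63
Smallest n: sample Y with n = 1.40.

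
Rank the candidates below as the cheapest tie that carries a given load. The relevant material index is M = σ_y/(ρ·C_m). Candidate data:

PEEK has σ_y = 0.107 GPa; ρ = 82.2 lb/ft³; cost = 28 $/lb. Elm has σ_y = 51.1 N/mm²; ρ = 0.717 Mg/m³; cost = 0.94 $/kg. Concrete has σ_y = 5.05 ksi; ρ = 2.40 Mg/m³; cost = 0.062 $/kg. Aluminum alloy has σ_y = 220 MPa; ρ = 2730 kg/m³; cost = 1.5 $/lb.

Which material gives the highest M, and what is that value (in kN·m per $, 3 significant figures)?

Putting every candidate on a common basis:
  PEEK: σ_y = 107.0 MPa, ρ = 1317 kg/m³, cost = 61.73 $/kg
  elm: σ_y = 51.10 MPa, ρ = 717.0 kg/m³, cost = 0.9400 $/kg
  concrete: σ_y = 34.82 MPa, ρ = 2400 kg/m³, cost = 0.06200 $/kg
  aluminum alloy: σ_y = 220.0 MPa, ρ = 2730 kg/m³, cost = 3.307 $/kg
  concrete: M = 234 kN·m per $
  elm: M = 75.8 kN·m per $
  aluminum alloy: M = 24.4 kN·m per $
  PEEK: M = 1.32 kN·m per $
Concrete has the largest M.

concrete, M = 234 kN·m per $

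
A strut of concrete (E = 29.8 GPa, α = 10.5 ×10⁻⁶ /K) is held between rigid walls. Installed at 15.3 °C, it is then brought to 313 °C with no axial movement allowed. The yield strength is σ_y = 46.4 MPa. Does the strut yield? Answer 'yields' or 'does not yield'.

yields

ΔT = 297.7 K. Constrained thermal stress σ = E·α·ΔT = 29.80×10³ MPa × 10.5×10⁻⁶ × 297.7 = 93.2 MPa (compressive).
Compare to σ_y = 46.4 MPa: σ ≥ σ_y, so it yields.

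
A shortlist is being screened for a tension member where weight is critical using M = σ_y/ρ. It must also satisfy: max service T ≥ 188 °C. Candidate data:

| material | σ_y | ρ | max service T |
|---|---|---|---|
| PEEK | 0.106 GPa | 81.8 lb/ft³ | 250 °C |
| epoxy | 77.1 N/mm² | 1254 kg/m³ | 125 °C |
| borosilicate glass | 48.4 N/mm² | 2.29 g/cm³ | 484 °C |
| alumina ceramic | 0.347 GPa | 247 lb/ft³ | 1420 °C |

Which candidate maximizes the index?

Screen on constraints: max service T ≥ 188 °C. Survivors: PEEK, borosilicate glass, alumina ceramic.
Convert each candidate to consistent units, then evaluate M:
  PEEK: σ_y = 106.0 MPa, ρ = 1310 kg/m³
  borosilicate glass: σ_y = 48.40 MPa, ρ = 2290 kg/m³
  alumina ceramic: σ_y = 347.0 MPa, ρ = 3957 kg/m³
  alumina ceramic: M = 87.7 kN·m/kg
  PEEK: M = 80.9 kN·m/kg
  borosilicate glass: M = 21.1 kN·m/kg
Alumina ceramic ranks first.

alumina ceramic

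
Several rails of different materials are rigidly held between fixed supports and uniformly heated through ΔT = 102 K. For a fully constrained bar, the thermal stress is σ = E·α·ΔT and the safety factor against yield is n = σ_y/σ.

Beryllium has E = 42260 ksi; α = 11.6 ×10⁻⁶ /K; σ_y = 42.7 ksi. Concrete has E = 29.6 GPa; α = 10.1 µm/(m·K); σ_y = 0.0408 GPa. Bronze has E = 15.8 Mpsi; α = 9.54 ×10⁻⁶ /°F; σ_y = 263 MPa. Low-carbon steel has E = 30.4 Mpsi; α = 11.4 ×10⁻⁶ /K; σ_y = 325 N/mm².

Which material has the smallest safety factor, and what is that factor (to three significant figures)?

beryllium, n = 0.854

Converting E to GPa, α to ×10⁻⁶/K, σ_y to MPa, then σ and n for each:
  beryllium: E = 291.4, α = 11.6, σ_y = 294.4 → σ = 345 MPa, n = 0.854
  concrete: E = 29.60, α = 10.1, σ_y = 40.80 → σ = 30.5 MPa, n = 1.34
  bronze: E = 108.9, α = 17.2, σ_y = 263.0 → σ = 191 MPa, n = 1.38
  low-carbon steel: E = 209.6, α = 11.4, σ_y = 325.0 → σ = 244 MPa, n = 1.33
Beryllium has the lowest safety factor, n = 0.854.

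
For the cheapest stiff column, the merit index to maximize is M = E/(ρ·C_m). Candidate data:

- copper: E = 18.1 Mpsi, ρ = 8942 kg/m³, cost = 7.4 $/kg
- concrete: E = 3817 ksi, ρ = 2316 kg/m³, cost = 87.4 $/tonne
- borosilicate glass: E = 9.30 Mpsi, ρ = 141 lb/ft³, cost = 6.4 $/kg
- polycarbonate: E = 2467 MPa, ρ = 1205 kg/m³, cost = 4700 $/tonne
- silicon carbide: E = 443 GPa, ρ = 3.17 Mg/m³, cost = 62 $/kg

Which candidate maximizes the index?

concrete

Putting every candidate on a common basis:
  copper: E = 124.8 GPa, ρ = 8942 kg/m³, cost = 7.400 $/kg
  concrete: E = 26.32 GPa, ρ = 2316 kg/m³, cost = 0.08740 $/kg
  borosilicate glass: E = 64.12 GPa, ρ = 2259 kg/m³, cost = 6.400 $/kg
  polycarbonate: E = 2.467 GPa, ρ = 1205 kg/m³, cost = 4.700 $/kg
  silicon carbide: E = 443.0 GPa, ρ = 3170 kg/m³, cost = 62.00 $/kg
  concrete: M = 130 MN·m per $
  borosilicate glass: M = 4.44 MN·m per $
  silicon carbide: M = 2.25 MN·m per $
  copper: M = 1.89 MN·m per $
  polycarbonate: M = 0.436 MN·m per $
Highest index: concrete.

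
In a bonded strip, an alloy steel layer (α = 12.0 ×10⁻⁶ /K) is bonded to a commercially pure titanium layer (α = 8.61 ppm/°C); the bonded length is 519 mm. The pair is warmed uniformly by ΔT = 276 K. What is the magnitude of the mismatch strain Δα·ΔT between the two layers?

Δα = |12.0 − 8.61|×10⁻⁶/K = 3.39×10⁻⁶/K.
Mismatch strain = Δα·ΔT = 3.39×10⁻⁶ × 276.0 = 9.36×10⁻⁴.

9.36×10⁻⁴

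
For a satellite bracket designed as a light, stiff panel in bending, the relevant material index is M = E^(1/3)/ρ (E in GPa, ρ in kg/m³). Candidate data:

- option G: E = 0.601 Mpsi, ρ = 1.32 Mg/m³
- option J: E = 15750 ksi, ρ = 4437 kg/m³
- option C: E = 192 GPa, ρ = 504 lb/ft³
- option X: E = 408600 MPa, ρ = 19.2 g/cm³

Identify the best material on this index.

After converting to SI:
  option G: E = 4.144 GPa, ρ = 1320 kg/m³
  option J: E = 108.6 GPa, ρ = 4437 kg/m³
  option C: E = 192.0 GPa, ρ = 8073 kg/m³
  option X: E = 408.6 GPa, ρ = 19200 kg/m³
  option G: M = 1.22×10⁻³
  option J: M = 1.08×10⁻³
  option C: M = 0.715×10⁻³
  option X: M = 0.386×10⁻³
The maximum is for option G.

option G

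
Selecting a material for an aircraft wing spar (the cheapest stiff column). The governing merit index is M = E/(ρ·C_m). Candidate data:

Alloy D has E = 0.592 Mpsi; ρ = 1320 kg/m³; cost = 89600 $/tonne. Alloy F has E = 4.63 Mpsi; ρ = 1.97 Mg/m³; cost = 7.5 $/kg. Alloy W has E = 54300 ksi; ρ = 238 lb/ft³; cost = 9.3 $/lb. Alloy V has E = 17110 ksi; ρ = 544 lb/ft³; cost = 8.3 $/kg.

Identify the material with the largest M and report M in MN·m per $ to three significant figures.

alloy W, M = 4.79 MN·m per $

Normalizing units and computing the index:
  alloy D: E = 4.082 GPa, ρ = 1320 kg/m³, cost = 89.60 $/kg
  alloy F: E = 31.92 GPa, ρ = 1970 kg/m³, cost = 7.500 $/kg
  alloy W: E = 374.4 GPa, ρ = 3812 kg/m³, cost = 20.50 $/kg
  alloy V: E = 118.0 GPa, ρ = 8714 kg/m³, cost = 8.300 $/kg
  alloy W: M = 4.79 MN·m per $
  alloy F: M = 2.16 MN·m per $
  alloy V: M = 1.63 MN·m per $
  alloy D: M = 0.0345 MN·m per $
Alloy W ranks first.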